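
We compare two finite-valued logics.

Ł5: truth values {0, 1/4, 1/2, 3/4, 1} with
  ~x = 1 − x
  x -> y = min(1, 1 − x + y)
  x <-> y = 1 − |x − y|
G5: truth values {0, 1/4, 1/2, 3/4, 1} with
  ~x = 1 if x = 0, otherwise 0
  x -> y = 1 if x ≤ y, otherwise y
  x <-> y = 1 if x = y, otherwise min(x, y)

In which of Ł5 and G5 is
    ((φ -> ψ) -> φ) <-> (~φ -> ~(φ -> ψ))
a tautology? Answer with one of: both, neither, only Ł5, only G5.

only Ł5

In Ł5: every assignment gives 1 — tautology.
In G5: at φ = 1/4, ψ = 1/4 the value is 1/4 — not a tautology.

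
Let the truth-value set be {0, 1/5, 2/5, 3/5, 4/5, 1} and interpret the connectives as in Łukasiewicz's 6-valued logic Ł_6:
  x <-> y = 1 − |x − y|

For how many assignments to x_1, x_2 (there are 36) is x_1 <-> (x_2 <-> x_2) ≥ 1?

value 1: 6 assignments (counts)
value 4/5: 6 assignments
value 3/5: 6 assignments
value 2/5: 6 assignments
value 1/5: 6 assignments
value 0: 6 assignments
So 6 of the 36 assignments meet the threshold.

6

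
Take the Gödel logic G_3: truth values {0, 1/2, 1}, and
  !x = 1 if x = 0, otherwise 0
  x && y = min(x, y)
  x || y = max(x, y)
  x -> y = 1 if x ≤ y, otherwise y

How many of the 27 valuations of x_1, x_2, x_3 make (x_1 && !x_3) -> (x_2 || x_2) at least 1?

24

value 1: 24 assignments (counts)
value 1/2: 1 assignment
value 0: 2 assignments
So 24 of the 27 assignments meet the threshold.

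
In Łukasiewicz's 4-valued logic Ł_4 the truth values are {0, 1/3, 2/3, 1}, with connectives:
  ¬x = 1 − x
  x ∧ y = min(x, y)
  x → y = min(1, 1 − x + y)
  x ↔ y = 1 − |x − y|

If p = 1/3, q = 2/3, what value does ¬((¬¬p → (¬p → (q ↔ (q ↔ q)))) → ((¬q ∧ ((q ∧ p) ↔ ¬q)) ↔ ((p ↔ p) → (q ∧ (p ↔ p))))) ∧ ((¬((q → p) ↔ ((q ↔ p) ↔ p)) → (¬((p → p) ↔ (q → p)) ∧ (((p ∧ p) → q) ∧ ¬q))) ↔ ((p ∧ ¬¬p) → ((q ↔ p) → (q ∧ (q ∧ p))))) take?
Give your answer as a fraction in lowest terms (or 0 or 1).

¬p = ¬1/3 = 2/3
¬¬p = ¬2/3 = 1/3
¬p = ¬1/3 = 2/3
q ↔ q = 2/3 ↔ 2/3 = 1
q ↔ (q ↔ q) = 2/3 ↔ 1 = 2/3
¬p → (q ↔ (q ↔ q)) = 2/3 → 2/3 = 1
¬¬p → (¬p → (q ↔ (q ↔ q))) = 1/3 → 1 = 1
¬q = ¬2/3 = 1/3
q ∧ p = 2/3 ∧ 1/3 = 1/3
¬q = ¬2/3 = 1/3
(q ∧ p) ↔ ¬q = 1/3 ↔ 1/3 = 1
¬q ∧ ((q ∧ p) ↔ ¬q) = 1/3 ∧ 1 = 1/3
p ↔ p = 1/3 ↔ 1/3 = 1
p ↔ p = 1/3 ↔ 1/3 = 1
q ∧ (p ↔ p) = 2/3 ∧ 1 = 2/3
(p ↔ p) → (q ∧ (p ↔ p)) = 1 → 2/3 = 2/3
(¬q ∧ ((q ∧ p) ↔ ¬q)) ↔ ((p ↔ p) → (q ∧ (p ↔ p))) = 1/3 ↔ 2/3 = 2/3
(¬¬p → (¬p → (q ↔ (q ↔ q)))) → ((¬q ∧ ((q ∧ p) ↔ ¬q)) ↔ ((p ↔ p) → (q ∧ (p ↔ p)))) = 1 → 2/3 = 2/3
¬((¬¬p → (¬p → (q ↔ (q ↔ q)))) → ((¬q ∧ ((q ∧ p) ↔ ¬q)) ↔ ((p ↔ p) → (q ∧ (p ↔ p))))) = ¬2/3 = 1/3
q → p = 2/3 → 1/3 = 2/3
q ↔ p = 2/3 ↔ 1/3 = 2/3
(q ↔ p) ↔ p = 2/3 ↔ 1/3 = 2/3
(q → p) ↔ ((q ↔ p) ↔ p) = 2/3 ↔ 2/3 = 1
¬((q → p) ↔ ((q ↔ p) ↔ p)) = ¬1 = 0
p → p = 1/3 → 1/3 = 1
q → p = 2/3 → 1/3 = 2/3
(p → p) ↔ (q → p) = 1 ↔ 2/3 = 2/3
¬((p → p) ↔ (q → p)) = ¬2/3 = 1/3
p ∧ p = 1/3 ∧ 1/3 = 1/3
(p ∧ p) → q = 1/3 → 2/3 = 1
¬q = ¬2/3 = 1/3
((p ∧ p) → q) ∧ ¬q = 1 ∧ 1/3 = 1/3
¬((p → p) ↔ (q → p)) ∧ (((p ∧ p) → q) ∧ ¬q) = 1/3 ∧ 1/3 = 1/3
¬((q → p) ↔ ((q ↔ p) ↔ p)) → (¬((p → p) ↔ (q → p)) ∧ (((p ∧ p) → q) ∧ ¬q)) = 0 → 1/3 = 1
¬p = ¬1/3 = 2/3
¬¬p = ¬2/3 = 1/3
p ∧ ¬¬p = 1/3 ∧ 1/3 = 1/3
q ↔ p = 2/3 ↔ 1/3 = 2/3
q ∧ p = 2/3 ∧ 1/3 = 1/3
q ∧ (q ∧ p) = 2/3 ∧ 1/3 = 1/3
(q ↔ p) → (q ∧ (q ∧ p)) = 2/3 → 1/3 = 2/3
(p ∧ ¬¬p) → ((q ↔ p) → (q ∧ (q ∧ p))) = 1/3 → 2/3 = 1
(¬((q → p) ↔ ((q ↔ p) ↔ p)) → (¬((p → p) ↔ (q → p)) ∧ (((p ∧ p) → q) ∧ ¬q))) ↔ ((p ∧ ¬¬p) → ((q ↔ p) → (q ∧ (q ∧ p)))) = 1 ↔ 1 = 1
¬((¬¬p → (¬p → (q ↔ (q ↔ q)))) → ((¬q ∧ ((q ∧ p) ↔ ¬q)) ↔ ((p ↔ p) → (q ∧ (p ↔ p))))) ∧ ((¬((q → p) ↔ ((q ↔ p) ↔ p)) → (¬((p → p) ↔ (q → p)) ∧ (((p ∧ p) → q) ∧ ¬q))) ↔ ((p ∧ ¬¬p) → ((q ↔ p) → (q ∧ (q ∧ p))))) = 1/3 ∧ 1 = 1/3

1/3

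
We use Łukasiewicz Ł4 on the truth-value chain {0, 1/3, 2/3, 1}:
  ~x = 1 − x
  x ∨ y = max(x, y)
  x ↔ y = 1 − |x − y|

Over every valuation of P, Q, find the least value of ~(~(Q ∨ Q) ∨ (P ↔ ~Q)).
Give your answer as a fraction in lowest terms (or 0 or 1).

Take P = 0, Q = 0:
Q ∨ Q = 0 ∨ 0 = 0
~(Q ∨ Q) = ~0 = 1
~Q = ~0 = 1
P ↔ ~Q = 0 ↔ 1 = 0
~(Q ∨ Q) ∨ (P ↔ ~Q) = 1 ∨ 0 = 1
~(~(Q ∨ Q) ∨ (P ↔ ~Q)) = ~1 = 0
No assignment yields a value below 0, so this is the minimum.

0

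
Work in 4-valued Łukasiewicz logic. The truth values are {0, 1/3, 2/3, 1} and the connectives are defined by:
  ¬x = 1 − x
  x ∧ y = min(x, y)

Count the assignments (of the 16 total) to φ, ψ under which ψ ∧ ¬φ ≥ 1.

φ = 0, ψ = 0 ↦ 0  <
φ = 0, ψ = 1/3 ↦ 1/3  <
φ = 0, ψ = 2/3 ↦ 2/3  <
φ = 0, ψ = 1 ↦ 1  ≥
φ = 1/3, ψ = 0 ↦ 0  <
φ = 1/3, ψ = 1/3 ↦ 1/3  <
φ = 1/3, ψ = 2/3 ↦ 2/3  <
φ = 1/3, ψ = 1 ↦ 2/3  <
φ = 2/3, ψ = 0 ↦ 0  <
φ = 2/3, ψ = 1/3 ↦ 1/3  <
φ = 2/3, ψ = 2/3 ↦ 1/3  <
φ = 2/3, ψ = 1 ↦ 1/3  <
φ = 1, ψ = 0 ↦ 0  <
φ = 1, ψ = 1/3 ↦ 0  <
φ = 1, ψ = 2/3 ↦ 0  <
φ = 1, ψ = 1 ↦ 0  <
So 1 of the 16 assignments meets the threshold.

1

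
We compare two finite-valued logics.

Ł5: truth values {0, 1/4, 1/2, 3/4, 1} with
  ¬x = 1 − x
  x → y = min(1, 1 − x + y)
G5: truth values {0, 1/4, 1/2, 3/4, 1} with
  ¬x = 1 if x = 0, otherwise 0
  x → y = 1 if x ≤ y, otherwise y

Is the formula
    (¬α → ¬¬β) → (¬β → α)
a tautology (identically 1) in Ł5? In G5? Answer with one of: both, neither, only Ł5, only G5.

In Ł5: every assignment gives 1 — tautology.
In G5: at α = 1/4, β = 0 the value is 1/4 — not a tautology.

only Ł5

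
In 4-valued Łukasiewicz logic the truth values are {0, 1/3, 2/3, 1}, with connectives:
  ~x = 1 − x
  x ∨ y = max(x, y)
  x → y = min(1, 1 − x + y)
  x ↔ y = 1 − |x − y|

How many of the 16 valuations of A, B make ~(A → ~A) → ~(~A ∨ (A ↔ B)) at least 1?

12

A = 0, B = 0 ↦ 1  ≥
A = 0, B = 1/3 ↦ 1  ≥
A = 0, B = 2/3 ↦ 1  ≥
A = 0, B = 1 ↦ 1  ≥
A = 1/3, B = 0 ↦ 1  ≥
A = 1/3, B = 1/3 ↦ 1  ≥
A = 1/3, B = 2/3 ↦ 1  ≥
A = 1/3, B = 1 ↦ 1  ≥
A = 2/3, B = 0 ↦ 1  ≥
A = 2/3, B = 1/3 ↦ 1  ≥
A = 2/3, B = 2/3 ↦ 2/3  <
A = 2/3, B = 1 ↦ 1  ≥
A = 1, B = 0 ↦ 1  ≥
A = 1, B = 1/3 ↦ 2/3  <
A = 1, B = 2/3 ↦ 1/3  <
A = 1, B = 1 ↦ 0  <
So 12 of the 16 assignments meet the threshold.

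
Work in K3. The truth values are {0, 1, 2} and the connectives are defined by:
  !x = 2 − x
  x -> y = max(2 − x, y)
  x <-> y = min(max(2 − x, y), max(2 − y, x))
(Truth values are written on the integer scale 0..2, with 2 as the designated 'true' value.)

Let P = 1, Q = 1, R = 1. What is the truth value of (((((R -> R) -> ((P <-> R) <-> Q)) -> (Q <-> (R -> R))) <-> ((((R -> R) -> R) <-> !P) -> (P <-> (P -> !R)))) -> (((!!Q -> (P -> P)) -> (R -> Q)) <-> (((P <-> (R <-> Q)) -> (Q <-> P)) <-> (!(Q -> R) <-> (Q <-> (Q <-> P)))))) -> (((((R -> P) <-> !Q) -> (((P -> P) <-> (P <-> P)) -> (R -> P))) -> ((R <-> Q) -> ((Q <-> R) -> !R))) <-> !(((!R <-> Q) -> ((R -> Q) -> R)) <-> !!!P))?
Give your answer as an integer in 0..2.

1

R -> R = 1 -> 1 = 1
P <-> R = 1 <-> 1 = 1
(P <-> R) <-> Q = 1 <-> 1 = 1
(R -> R) -> ((P <-> R) <-> Q) = 1 -> 1 = 1
R -> R = 1 -> 1 = 1
Q <-> (R -> R) = 1 <-> 1 = 1
((R -> R) -> ((P <-> R) <-> Q)) -> (Q <-> (R -> R)) = 1 -> 1 = 1
R -> R = 1 -> 1 = 1
(R -> R) -> R = 1 -> 1 = 1
!P = !1 = 1
((R -> R) -> R) <-> !P = 1 <-> 1 = 1
!R = !1 = 1
P -> !R = 1 -> 1 = 1
P <-> (P -> !R) = 1 <-> 1 = 1
(((R -> R) -> R) <-> !P) -> (P <-> (P -> !R)) = 1 -> 1 = 1
(((R -> R) -> ((P <-> R) <-> Q)) -> (Q <-> (R -> R))) <-> ((((R -> R) -> R) <-> !P) -> (P <-> (P -> !R))) = 1 <-> 1 = 1
!Q = !1 = 1
!!Q = !1 = 1
P -> P = 1 -> 1 = 1
!!Q -> (P -> P) = 1 -> 1 = 1
R -> Q = 1 -> 1 = 1
(!!Q -> (P -> P)) -> (R -> Q) = 1 -> 1 = 1
R <-> Q = 1 <-> 1 = 1
P <-> (R <-> Q) = 1 <-> 1 = 1
Q <-> P = 1 <-> 1 = 1
(P <-> (R <-> Q)) -> (Q <-> P) = 1 -> 1 = 1
Q -> R = 1 -> 1 = 1
!(Q -> R) = !1 = 1
Q <-> P = 1 <-> 1 = 1
Q <-> (Q <-> P) = 1 <-> 1 = 1
!(Q -> R) <-> (Q <-> (Q <-> P)) = 1 <-> 1 = 1
((P <-> (R <-> Q)) -> (Q <-> P)) <-> (!(Q -> R) <-> (Q <-> (Q <-> P))) = 1 <-> 1 = 1
((!!Q -> (P -> P)) -> (R -> Q)) <-> (((P <-> (R <-> Q)) -> (Q <-> P)) <-> (!(Q -> R) <-> (Q <-> (Q <-> P)))) = 1 <-> 1 = 1
((((R -> R) -> ((P <-> R) <-> Q)) -> (Q <-> (R -> R))) <-> ((((R -> R) -> R) <-> !P) -> (P <-> (P -> !R)))) -> (((!!Q -> (P -> P)) -> (R -> Q)) <-> (((P <-> (R <-> Q)) -> (Q <-> P)) <-> (!(Q -> R) <-> (Q <-> (Q <-> P))))) = 1 -> 1 = 1
R -> P = 1 -> 1 = 1
!Q = !1 = 1
(R -> P) <-> !Q = 1 <-> 1 = 1
P -> P = 1 -> 1 = 1
P <-> P = 1 <-> 1 = 1
(P -> P) <-> (P <-> P) = 1 <-> 1 = 1
R -> P = 1 -> 1 = 1
((P -> P) <-> (P <-> P)) -> (R -> P) = 1 -> 1 = 1
((R -> P) <-> !Q) -> (((P -> P) <-> (P <-> P)) -> (R -> P)) = 1 -> 1 = 1
R <-> Q = 1 <-> 1 = 1
Q <-> R = 1 <-> 1 = 1
!R = !1 = 1
(Q <-> R) -> !R = 1 -> 1 = 1
(R <-> Q) -> ((Q <-> R) -> !R) = 1 -> 1 = 1
(((R -> P) <-> !Q) -> (((P -> P) <-> (P <-> P)) -> (R -> P))) -> ((R <-> Q) -> ((Q <-> R) -> !R)) = 1 -> 1 = 1
!R = !1 = 1
!R <-> Q = 1 <-> 1 = 1
R -> Q = 1 -> 1 = 1
(R -> Q) -> R = 1 -> 1 = 1
(!R <-> Q) -> ((R -> Q) -> R) = 1 -> 1 = 1
!P = !1 = 1
!!P = !1 = 1
!!!P = !1 = 1
((!R <-> Q) -> ((R -> Q) -> R)) <-> !!!P = 1 <-> 1 = 1
!(((!R <-> Q) -> ((R -> Q) -> R)) <-> !!!P) = !1 = 1
((((R -> P) <-> !Q) -> (((P -> P) <-> (P <-> P)) -> (R -> P))) -> ((R <-> Q) -> ((Q <-> R) -> !R))) <-> !(((!R <-> Q) -> ((R -> Q) -> R)) <-> !!!P) = 1 <-> 1 = 1
(((((R -> R) -> ((P <-> R) <-> Q)) -> (Q <-> (R -> R))) <-> ((((R -> R) -> R) <-> !P) -> (P <-> (P -> !R)))) -> (((!!Q -> (P -> P)) -> (R -> Q)) <-> (((P <-> (R <-> Q)) -> (Q <-> P)) <-> (!(Q -> R) <-> (Q <-> (Q <-> P)))))) -> (((((R -> P) <-> !Q) -> (((P -> P) <-> (P <-> P)) -> (R -> P))) -> ((R <-> Q) -> ((Q <-> R) -> !R))) <-> !(((!R <-> Q) -> ((R -> Q) -> R)) <-> !!!P)) = 1 -> 1 = 1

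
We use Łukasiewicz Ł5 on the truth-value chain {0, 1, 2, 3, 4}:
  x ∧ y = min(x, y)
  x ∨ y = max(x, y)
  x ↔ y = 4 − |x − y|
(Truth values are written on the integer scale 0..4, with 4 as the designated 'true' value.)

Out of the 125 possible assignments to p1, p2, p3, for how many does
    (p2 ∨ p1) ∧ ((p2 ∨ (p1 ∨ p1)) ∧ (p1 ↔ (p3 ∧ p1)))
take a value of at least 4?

19

value 4: 19 assignments (counts)
value 3: 34 assignments
value 2: 37 assignments
value 1: 25 assignments
value 0: 10 assignments
So 19 of the 125 assignments meet the threshold.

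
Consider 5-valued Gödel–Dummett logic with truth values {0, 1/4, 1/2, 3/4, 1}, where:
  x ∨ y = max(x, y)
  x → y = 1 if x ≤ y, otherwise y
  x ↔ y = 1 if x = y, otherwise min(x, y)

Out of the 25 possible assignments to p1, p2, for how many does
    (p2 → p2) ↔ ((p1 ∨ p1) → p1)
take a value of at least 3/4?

value 1: 25 assignments (counts)
So 25 of the 25 assignments meet the threshold.

25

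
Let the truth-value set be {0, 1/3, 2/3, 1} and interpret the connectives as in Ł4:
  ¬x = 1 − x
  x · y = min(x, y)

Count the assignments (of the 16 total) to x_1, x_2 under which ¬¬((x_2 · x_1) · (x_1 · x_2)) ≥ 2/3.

4

x_1 = 0, x_2 = 0 ↦ 0  <
x_1 = 0, x_2 = 1/3 ↦ 0  <
x_1 = 0, x_2 = 2/3 ↦ 0  <
x_1 = 0, x_2 = 1 ↦ 0  <
x_1 = 1/3, x_2 = 0 ↦ 0  <
x_1 = 1/3, x_2 = 1/3 ↦ 1/3  <
x_1 = 1/3, x_2 = 2/3 ↦ 1/3  <
x_1 = 1/3, x_2 = 1 ↦ 1/3  <
x_1 = 2/3, x_2 = 0 ↦ 0  <
x_1 = 2/3, x_2 = 1/3 ↦ 1/3  <
x_1 = 2/3, x_2 = 2/3 ↦ 2/3  ≥
x_1 = 2/3, x_2 = 1 ↦ 2/3  ≥
x_1 = 1, x_2 = 0 ↦ 0  <
x_1 = 1, x_2 = 1/3 ↦ 1/3  <
x_1 = 1, x_2 = 2/3 ↦ 2/3  ≥
x_1 = 1, x_2 = 1 ↦ 1  ≥
So 4 of the 16 assignments meet the threshold.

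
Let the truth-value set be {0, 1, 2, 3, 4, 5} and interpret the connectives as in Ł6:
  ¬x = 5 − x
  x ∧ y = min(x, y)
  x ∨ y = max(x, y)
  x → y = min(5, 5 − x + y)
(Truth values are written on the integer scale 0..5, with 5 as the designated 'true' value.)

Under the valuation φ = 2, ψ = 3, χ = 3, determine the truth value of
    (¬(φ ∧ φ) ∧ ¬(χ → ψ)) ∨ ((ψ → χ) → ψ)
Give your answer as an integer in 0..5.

3

φ ∧ φ = 2 ∧ 2 = 2
¬(φ ∧ φ) = ¬2 = 3
χ → ψ = 3 → 3 = 5
¬(χ → ψ) = ¬5 = 0
¬(φ ∧ φ) ∧ ¬(χ → ψ) = 3 ∧ 0 = 0
ψ → χ = 3 → 3 = 5
(ψ → χ) → ψ = 5 → 3 = 3
(¬(φ ∧ φ) ∧ ¬(χ → ψ)) ∨ ((ψ → χ) → ψ) = 0 ∨ 3 = 3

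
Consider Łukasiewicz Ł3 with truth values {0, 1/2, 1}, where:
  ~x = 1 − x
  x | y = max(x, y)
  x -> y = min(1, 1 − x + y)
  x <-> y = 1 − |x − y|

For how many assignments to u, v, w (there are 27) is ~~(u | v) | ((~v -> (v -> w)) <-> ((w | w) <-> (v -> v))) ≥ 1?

19

value 1: 19 assignments (counts)
value 1/2: 7 assignments
value 0: 1 assignment
So 19 of the 27 assignments meet the threshold.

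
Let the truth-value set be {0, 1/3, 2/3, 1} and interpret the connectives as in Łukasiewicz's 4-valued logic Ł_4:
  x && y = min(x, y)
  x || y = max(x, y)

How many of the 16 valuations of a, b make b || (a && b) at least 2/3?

8

a = 0, b = 0 ↦ 0  <
a = 0, b = 1/3 ↦ 1/3  <
a = 0, b = 2/3 ↦ 2/3  ≥
a = 0, b = 1 ↦ 1  ≥
a = 1/3, b = 0 ↦ 0  <
a = 1/3, b = 1/3 ↦ 1/3  <
a = 1/3, b = 2/3 ↦ 2/3  ≥
a = 1/3, b = 1 ↦ 1  ≥
a = 2/3, b = 0 ↦ 0  <
a = 2/3, b = 1/3 ↦ 1/3  <
a = 2/3, b = 2/3 ↦ 2/3  ≥
a = 2/3, b = 1 ↦ 1  ≥
a = 1, b = 0 ↦ 0  <
a = 1, b = 1/3 ↦ 1/3  <
a = 1, b = 2/3 ↦ 2/3  ≥
a = 1, b = 1 ↦ 1  ≥
So 8 of the 16 assignments meet the threshold.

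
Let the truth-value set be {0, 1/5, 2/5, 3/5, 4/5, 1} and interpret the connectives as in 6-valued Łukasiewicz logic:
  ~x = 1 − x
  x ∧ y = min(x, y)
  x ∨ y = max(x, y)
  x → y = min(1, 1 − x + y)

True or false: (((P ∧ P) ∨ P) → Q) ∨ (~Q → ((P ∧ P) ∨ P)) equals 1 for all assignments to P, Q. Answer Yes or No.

No

Counterexample: take P = 1/5, Q = 0.
P ∧ P = 1/5 ∧ 1/5 = 1/5
(P ∧ P) ∨ P = 1/5 ∨ 1/5 = 1/5
((P ∧ P) ∨ P) → Q = 1/5 → 0 = 4/5
~Q = ~0 = 1
P ∧ P = 1/5 ∧ 1/5 = 1/5
(P ∧ P) ∨ P = 1/5 ∨ 1/5 = 1/5
~Q → ((P ∧ P) ∨ P) = 1 → 1/5 = 1/5
(((P ∧ P) ∨ P) → Q) ∨ (~Q → ((P ∧ P) ∨ P)) = 4/5 ∨ 1/5 = 4/5
This gives 4/5 ≠ 1.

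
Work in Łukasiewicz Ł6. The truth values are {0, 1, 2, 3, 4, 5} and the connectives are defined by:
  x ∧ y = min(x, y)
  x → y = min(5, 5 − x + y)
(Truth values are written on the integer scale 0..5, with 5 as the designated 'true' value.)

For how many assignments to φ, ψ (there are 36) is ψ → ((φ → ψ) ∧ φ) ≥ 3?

value 5: 21 assignments (counts)
value 4: 5 assignments (counts)
value 3: 4 assignments (counts)
value 2: 3 assignments
value 1: 2 assignments
value 0: 1 assignment
So 30 of the 36 assignments meet the threshold.

30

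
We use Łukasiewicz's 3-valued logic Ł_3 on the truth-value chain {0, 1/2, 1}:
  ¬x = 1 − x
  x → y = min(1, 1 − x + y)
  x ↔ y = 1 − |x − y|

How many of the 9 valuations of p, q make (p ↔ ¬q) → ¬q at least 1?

6

p = 0, q = 0 ↦ 1  ≥
p = 0, q = 1/2 ↦ 1  ≥
p = 0, q = 1 ↦ 0  <
p = 1/2, q = 0 ↦ 1  ≥
p = 1/2, q = 1/2 ↦ 1/2  <
p = 1/2, q = 1 ↦ 1/2  <
p = 1, q = 0 ↦ 1  ≥
p = 1, q = 1/2 ↦ 1  ≥
p = 1, q = 1 ↦ 1  ≥
So 6 of the 9 assignments meet the threshold.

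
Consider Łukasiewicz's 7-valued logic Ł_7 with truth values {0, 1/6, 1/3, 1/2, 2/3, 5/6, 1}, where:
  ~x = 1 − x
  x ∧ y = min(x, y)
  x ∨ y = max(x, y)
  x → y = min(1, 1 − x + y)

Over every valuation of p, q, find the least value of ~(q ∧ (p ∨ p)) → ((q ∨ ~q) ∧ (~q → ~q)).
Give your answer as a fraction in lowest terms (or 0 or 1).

Take p = 0, q = 1/2:
p ∨ p = 0 ∨ 0 = 0
q ∧ (p ∨ p) = 1/2 ∧ 0 = 0
~(q ∧ (p ∨ p)) = ~0 = 1
~q = ~1/2 = 1/2
q ∨ ~q = 1/2 ∨ 1/2 = 1/2
~q = ~1/2 = 1/2
~q = ~1/2 = 1/2
~q → ~q = 1/2 → 1/2 = 1
(q ∨ ~q) ∧ (~q → ~q) = 1/2 ∧ 1 = 1/2
~(q ∧ (p ∨ p)) → ((q ∨ ~q) ∧ (~q → ~q)) = 1 → 1/2 = 1/2
No assignment yields a value below 1/2, so this is the minimum.

1/2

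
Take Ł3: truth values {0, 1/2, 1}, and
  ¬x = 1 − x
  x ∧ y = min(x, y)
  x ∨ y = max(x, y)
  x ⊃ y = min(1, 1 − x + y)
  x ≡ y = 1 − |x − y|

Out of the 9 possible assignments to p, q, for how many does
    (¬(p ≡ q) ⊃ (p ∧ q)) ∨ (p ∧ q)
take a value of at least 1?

p = 0, q = 0 ↦ 1  ≥
p = 0, q = 1/2 ↦ 1/2  <
p = 0, q = 1 ↦ 0  <
p = 1/2, q = 0 ↦ 1/2  <
p = 1/2, q = 1/2 ↦ 1  ≥
p = 1/2, q = 1 ↦ 1  ≥
p = 1, q = 0 ↦ 0  <
p = 1, q = 1/2 ↦ 1  ≥
p = 1, q = 1 ↦ 1  ≥
So 5 of the 9 assignments meet the threshold.

5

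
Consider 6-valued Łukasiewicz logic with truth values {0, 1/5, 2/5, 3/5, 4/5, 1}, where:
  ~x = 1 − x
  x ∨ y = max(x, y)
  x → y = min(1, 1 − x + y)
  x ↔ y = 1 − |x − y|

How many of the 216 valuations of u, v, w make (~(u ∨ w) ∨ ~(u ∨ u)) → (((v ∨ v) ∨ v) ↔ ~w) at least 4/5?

176

value 1: 146 assignments (counts)
value 4/5: 30 assignments (counts)
value 3/5: 20 assignments
value 2/5: 12 assignments
value 1/5: 6 assignments
value 0: 2 assignments
So 176 of the 216 assignments meet the threshold.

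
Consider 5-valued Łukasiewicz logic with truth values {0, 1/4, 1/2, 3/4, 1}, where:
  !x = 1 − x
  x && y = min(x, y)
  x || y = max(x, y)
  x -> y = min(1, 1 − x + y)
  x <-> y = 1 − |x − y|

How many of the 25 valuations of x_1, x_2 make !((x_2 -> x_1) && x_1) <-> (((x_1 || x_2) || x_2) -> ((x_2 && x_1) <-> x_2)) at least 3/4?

8

value 1: 5 assignments (counts)
value 3/4: 3 assignments (counts)
value 1/2: 7 assignments
value 1/4: 4 assignments
value 0: 6 assignments
So 8 of the 25 assignments meet the threshold.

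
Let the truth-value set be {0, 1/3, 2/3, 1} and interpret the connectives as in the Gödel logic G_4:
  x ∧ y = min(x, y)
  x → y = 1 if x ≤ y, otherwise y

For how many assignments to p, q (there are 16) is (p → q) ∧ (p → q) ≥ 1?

p = 0, q = 0 ↦ 1  ≥
p = 0, q = 1/3 ↦ 1  ≥
p = 0, q = 2/3 ↦ 1  ≥
p = 0, q = 1 ↦ 1  ≥
p = 1/3, q = 0 ↦ 0  <
p = 1/3, q = 1/3 ↦ 1  ≥
p = 1/3, q = 2/3 ↦ 1  ≥
p = 1/3, q = 1 ↦ 1  ≥
p = 2/3, q = 0 ↦ 0  <
p = 2/3, q = 1/3 ↦ 1/3  <
p = 2/3, q = 2/3 ↦ 1  ≥
p = 2/3, q = 1 ↦ 1  ≥
p = 1, q = 0 ↦ 0  <
p = 1, q = 1/3 ↦ 1/3  <
p = 1, q = 2/3 ↦ 2/3  <
p = 1, q = 1 ↦ 1  ≥
So 10 of the 16 assignments meet the threshold.

10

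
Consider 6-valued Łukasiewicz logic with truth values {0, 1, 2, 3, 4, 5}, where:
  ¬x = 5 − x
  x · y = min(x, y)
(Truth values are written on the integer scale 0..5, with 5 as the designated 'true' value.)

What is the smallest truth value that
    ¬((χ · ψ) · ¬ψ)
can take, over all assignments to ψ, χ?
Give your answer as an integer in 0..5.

3

Take ψ = 2, χ = 2:
χ · ψ = 2 · 2 = 2
¬ψ = ¬2 = 3
(χ · ψ) · ¬ψ = 2 · 3 = 2
¬((χ · ψ) · ¬ψ) = ¬2 = 3
No assignment yields a value below 3, so this is the minimum.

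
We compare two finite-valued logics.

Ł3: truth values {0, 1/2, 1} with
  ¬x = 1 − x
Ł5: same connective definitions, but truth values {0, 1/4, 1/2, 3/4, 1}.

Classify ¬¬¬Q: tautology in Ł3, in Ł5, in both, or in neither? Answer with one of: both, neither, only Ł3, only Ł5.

neither

In Ł3: at Q = 1/2 the value is 1/2 — not a tautology.
In Ł5: at Q = 1/4 the value is 3/4 — not a tautology.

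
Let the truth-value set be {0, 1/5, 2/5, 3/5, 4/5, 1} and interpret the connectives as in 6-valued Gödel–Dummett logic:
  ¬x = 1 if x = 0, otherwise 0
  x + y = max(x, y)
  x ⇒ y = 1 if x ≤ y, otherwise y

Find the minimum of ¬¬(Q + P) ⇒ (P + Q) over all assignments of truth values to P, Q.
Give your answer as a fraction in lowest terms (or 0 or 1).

1/5

Take P = 0, Q = 1/5:
Q + P = 1/5 + 0 = 1/5
¬(Q + P) = ¬1/5 = 0
¬¬(Q + P) = ¬0 = 1
P + Q = 0 + 1/5 = 1/5
¬¬(Q + P) ⇒ (P + Q) = 1 ⇒ 1/5 = 1/5
No assignment yields a value below 1/5, so this is the minimum.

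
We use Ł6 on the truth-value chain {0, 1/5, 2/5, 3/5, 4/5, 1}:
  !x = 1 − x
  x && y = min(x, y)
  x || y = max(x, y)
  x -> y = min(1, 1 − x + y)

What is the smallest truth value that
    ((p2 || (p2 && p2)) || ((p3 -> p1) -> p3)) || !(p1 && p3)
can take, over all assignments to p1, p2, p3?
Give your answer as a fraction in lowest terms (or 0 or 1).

3/5

Take p1 = 2/5, p2 = 0, p3 = 2/5:
p2 && p2 = 0 && 0 = 0
p2 || (p2 && p2) = 0 || 0 = 0
p3 -> p1 = 2/5 -> 2/5 = 1
(p3 -> p1) -> p3 = 1 -> 2/5 = 2/5
(p2 || (p2 && p2)) || ((p3 -> p1) -> p3) = 0 || 2/5 = 2/5
p1 && p3 = 2/5 && 2/5 = 2/5
!(p1 && p3) = !2/5 = 3/5
((p2 || (p2 && p2)) || ((p3 -> p1) -> p3)) || !(p1 && p3) = 2/5 || 3/5 = 3/5
No assignment yields a value below 3/5, so this is the minimum.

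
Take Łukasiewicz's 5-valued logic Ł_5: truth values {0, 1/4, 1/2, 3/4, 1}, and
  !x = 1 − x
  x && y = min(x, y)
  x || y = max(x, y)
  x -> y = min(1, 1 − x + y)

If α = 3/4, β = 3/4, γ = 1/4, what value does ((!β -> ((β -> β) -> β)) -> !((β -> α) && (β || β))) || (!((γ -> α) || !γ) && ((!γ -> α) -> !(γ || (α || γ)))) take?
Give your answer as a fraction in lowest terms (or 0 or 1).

!β = !3/4 = 1/4
β -> β = 3/4 -> 3/4 = 1
(β -> β) -> β = 1 -> 3/4 = 3/4
!β -> ((β -> β) -> β) = 1/4 -> 3/4 = 1
β -> α = 3/4 -> 3/4 = 1
β || β = 3/4 || 3/4 = 3/4
(β -> α) && (β || β) = 1 && 3/4 = 3/4
!((β -> α) && (β || β)) = !3/4 = 1/4
(!β -> ((β -> β) -> β)) -> !((β -> α) && (β || β)) = 1 -> 1/4 = 1/4
γ -> α = 1/4 -> 3/4 = 1
!γ = !1/4 = 3/4
(γ -> α) || !γ = 1 || 3/4 = 1
!((γ -> α) || !γ) = !1 = 0
!γ = !1/4 = 3/4
!γ -> α = 3/4 -> 3/4 = 1
α || γ = 3/4 || 1/4 = 3/4
γ || (α || γ) = 1/4 || 3/4 = 3/4
!(γ || (α || γ)) = !3/4 = 1/4
(!γ -> α) -> !(γ || (α || γ)) = 1 -> 1/4 = 1/4
!((γ -> α) || !γ) && ((!γ -> α) -> !(γ || (α || γ))) = 0 && 1/4 = 0
((!β -> ((β -> β) -> β)) -> !((β -> α) && (β || β))) || (!((γ -> α) || !γ) && ((!γ -> α) -> !(γ || (α || γ)))) = 1/4 || 0 = 1/4

1/4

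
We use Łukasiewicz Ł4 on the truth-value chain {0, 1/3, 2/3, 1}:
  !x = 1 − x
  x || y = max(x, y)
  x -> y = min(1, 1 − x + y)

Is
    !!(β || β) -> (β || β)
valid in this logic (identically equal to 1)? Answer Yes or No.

β = 0 ↦ 1
β = 1/3 ↦ 1
β = 2/3 ↦ 1
β = 1 ↦ 1
Every assignment gives a value ≥ 1.

Yes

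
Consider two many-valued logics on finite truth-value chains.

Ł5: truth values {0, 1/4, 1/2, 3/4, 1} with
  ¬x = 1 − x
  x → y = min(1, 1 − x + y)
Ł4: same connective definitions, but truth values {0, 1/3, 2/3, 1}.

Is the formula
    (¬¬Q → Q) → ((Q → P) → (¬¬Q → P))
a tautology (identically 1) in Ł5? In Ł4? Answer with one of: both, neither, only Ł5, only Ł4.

both

In Ł5: every assignment gives 1 — tautology.
In Ł4: every assignment gives 1 — tautology.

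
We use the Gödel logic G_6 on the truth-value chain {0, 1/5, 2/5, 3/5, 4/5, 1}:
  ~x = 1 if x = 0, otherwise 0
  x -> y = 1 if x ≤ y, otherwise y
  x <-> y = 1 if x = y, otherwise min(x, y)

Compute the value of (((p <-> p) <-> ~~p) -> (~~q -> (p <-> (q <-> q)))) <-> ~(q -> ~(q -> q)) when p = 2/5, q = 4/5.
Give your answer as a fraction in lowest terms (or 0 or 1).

2/5

p <-> p = 2/5 <-> 2/5 = 1
~p = ~2/5 = 0
~~p = ~0 = 1
(p <-> p) <-> ~~p = 1 <-> 1 = 1
~q = ~4/5 = 0
~~q = ~0 = 1
q <-> q = 4/5 <-> 4/5 = 1
p <-> (q <-> q) = 2/5 <-> 1 = 2/5
~~q -> (p <-> (q <-> q)) = 1 -> 2/5 = 2/5
((p <-> p) <-> ~~p) -> (~~q -> (p <-> (q <-> q))) = 1 -> 2/5 = 2/5
q -> q = 4/5 -> 4/5 = 1
~(q -> q) = ~1 = 0
q -> ~(q -> q) = 4/5 -> 0 = 0
~(q -> ~(q -> q)) = ~0 = 1
(((p <-> p) <-> ~~p) -> (~~q -> (p <-> (q <-> q)))) <-> ~(q -> ~(q -> q)) = 2/5 <-> 1 = 2/5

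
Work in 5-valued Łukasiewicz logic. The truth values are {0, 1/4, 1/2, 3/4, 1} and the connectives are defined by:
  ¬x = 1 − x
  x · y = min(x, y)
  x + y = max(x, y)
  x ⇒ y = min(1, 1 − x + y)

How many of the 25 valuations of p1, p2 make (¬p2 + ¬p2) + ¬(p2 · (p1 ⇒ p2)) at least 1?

5

value 1: 5 assignments (counts)
value 3/4: 5 assignments
value 1/2: 5 assignments
value 1/4: 5 assignments
value 0: 5 assignments
So 5 of the 25 assignments meet the threshold.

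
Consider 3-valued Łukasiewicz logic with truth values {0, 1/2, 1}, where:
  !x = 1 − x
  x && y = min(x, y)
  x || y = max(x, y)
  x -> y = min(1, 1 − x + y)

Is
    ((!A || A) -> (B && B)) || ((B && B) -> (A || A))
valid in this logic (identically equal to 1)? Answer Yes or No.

No

Counterexample: take A = 0, B = 1/2.
!A = !0 = 1
!A || A = 1 || 0 = 1
B && B = 1/2 && 1/2 = 1/2
(!A || A) -> (B && B) = 1 -> 1/2 = 1/2
B && B = 1/2 && 1/2 = 1/2
A || A = 0 || 0 = 0
(B && B) -> (A || A) = 1/2 -> 0 = 1/2
((!A || A) -> (B && B)) || ((B && B) -> (A || A)) = 1/2 || 1/2 = 1/2
This gives 1/2 ≠ 1.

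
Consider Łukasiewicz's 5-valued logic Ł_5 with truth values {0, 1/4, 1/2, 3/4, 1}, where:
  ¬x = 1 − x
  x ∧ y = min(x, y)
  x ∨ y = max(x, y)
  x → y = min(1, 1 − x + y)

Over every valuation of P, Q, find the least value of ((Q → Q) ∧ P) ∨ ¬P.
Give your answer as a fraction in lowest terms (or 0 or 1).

Take P = 1/2, Q = 0:
Q → Q = 0 → 0 = 1
(Q → Q) ∧ P = 1 ∧ 1/2 = 1/2
¬P = ¬1/2 = 1/2
((Q → Q) ∧ P) ∨ ¬P = 1/2 ∨ 1/2 = 1/2
No assignment yields a value below 1/2, so this is the minimum.

1/2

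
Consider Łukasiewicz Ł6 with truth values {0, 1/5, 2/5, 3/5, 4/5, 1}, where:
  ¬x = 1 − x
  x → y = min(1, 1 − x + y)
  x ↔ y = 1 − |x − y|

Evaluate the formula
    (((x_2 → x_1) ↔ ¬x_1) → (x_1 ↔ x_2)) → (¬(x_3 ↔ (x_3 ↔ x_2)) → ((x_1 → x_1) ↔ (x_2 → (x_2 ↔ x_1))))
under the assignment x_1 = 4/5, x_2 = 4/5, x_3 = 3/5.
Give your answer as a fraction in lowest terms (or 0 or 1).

x_2 → x_1 = 4/5 → 4/5 = 1
¬x_1 = ¬4/5 = 1/5
(x_2 → x_1) ↔ ¬x_1 = 1 ↔ 1/5 = 1/5
x_1 ↔ x_2 = 4/5 ↔ 4/5 = 1
((x_2 → x_1) ↔ ¬x_1) → (x_1 ↔ x_2) = 1/5 → 1 = 1
x_3 ↔ x_2 = 3/5 ↔ 4/5 = 4/5
x_3 ↔ (x_3 ↔ x_2) = 3/5 ↔ 4/5 = 4/5
¬(x_3 ↔ (x_3 ↔ x_2)) = ¬4/5 = 1/5
x_1 → x_1 = 4/5 → 4/5 = 1
x_2 ↔ x_1 = 4/5 ↔ 4/5 = 1
x_2 → (x_2 ↔ x_1) = 4/5 → 1 = 1
(x_1 → x_1) ↔ (x_2 → (x_2 ↔ x_1)) = 1 ↔ 1 = 1
¬(x_3 ↔ (x_3 ↔ x_2)) → ((x_1 → x_1) ↔ (x_2 → (x_2 ↔ x_1))) = 1/5 → 1 = 1
(((x_2 → x_1) ↔ ¬x_1) → (x_1 ↔ x_2)) → (¬(x_3 ↔ (x_3 ↔ x_2)) → ((x_1 → x_1) ↔ (x_2 → (x_2 ↔ x_1)))) = 1 → 1 = 1

1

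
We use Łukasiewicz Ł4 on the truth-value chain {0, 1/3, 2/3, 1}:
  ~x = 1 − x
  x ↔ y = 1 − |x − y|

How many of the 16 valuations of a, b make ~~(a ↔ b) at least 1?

4

a = 0, b = 0 ↦ 1  ≥
a = 0, b = 1/3 ↦ 2/3  <
a = 0, b = 2/3 ↦ 1/3  <
a = 0, b = 1 ↦ 0  <
a = 1/3, b = 0 ↦ 2/3  <
a = 1/3, b = 1/3 ↦ 1  ≥
a = 1/3, b = 2/3 ↦ 2/3  <
a = 1/3, b = 1 ↦ 1/3  <
a = 2/3, b = 0 ↦ 1/3  <
a = 2/3, b = 1/3 ↦ 2/3  <
a = 2/3, b = 2/3 ↦ 1  ≥
a = 2/3, b = 1 ↦ 2/3  <
a = 1, b = 0 ↦ 0  <
a = 1, b = 1/3 ↦ 1/3  <
a = 1, b = 2/3 ↦ 2/3  <
a = 1, b = 1 ↦ 1  ≥
So 4 of the 16 assignments meet the threshold.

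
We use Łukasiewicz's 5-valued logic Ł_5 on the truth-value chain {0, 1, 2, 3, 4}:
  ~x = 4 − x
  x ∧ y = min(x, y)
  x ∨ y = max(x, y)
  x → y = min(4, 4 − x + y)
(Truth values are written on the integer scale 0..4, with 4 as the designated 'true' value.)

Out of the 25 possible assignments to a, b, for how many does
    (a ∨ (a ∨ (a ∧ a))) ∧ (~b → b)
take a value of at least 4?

value 4: 3 assignments (counts)
value 3: 3 assignments
value 2: 6 assignments
value 1: 4 assignments
value 0: 9 assignments
So 3 of the 25 assignments meet the threshold.

3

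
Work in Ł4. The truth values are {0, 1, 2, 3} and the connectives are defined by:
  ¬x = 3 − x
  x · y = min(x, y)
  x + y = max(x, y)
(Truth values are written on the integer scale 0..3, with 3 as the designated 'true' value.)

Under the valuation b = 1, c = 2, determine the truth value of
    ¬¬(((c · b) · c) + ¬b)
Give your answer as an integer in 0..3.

c · b = 2 · 1 = 1
(c · b) · c = 1 · 2 = 1
¬b = ¬1 = 2
((c · b) · c) + ¬b = 1 + 2 = 2
¬(((c · b) · c) + ¬b) = ¬2 = 1
¬¬(((c · b) · c) + ¬b) = ¬1 = 2

2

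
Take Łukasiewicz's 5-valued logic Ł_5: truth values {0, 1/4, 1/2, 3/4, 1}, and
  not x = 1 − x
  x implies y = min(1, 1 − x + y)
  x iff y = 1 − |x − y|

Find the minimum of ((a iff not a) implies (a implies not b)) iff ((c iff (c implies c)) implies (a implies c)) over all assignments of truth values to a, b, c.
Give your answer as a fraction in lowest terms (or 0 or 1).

Take a = 1/2, b = 1, c = 0:
not a = not 1/2 = 1/2
a iff not a = 1/2 iff 1/2 = 1
not b = not 1 = 0
a implies not b = 1/2 implies 0 = 1/2
(a iff not a) implies (a implies not b) = 1 implies 1/2 = 1/2
c implies c = 0 implies 0 = 1
c iff (c implies c) = 0 iff 1 = 0
a implies c = 1/2 implies 0 = 1/2
(c iff (c implies c)) implies (a implies c) = 0 implies 1/2 = 1
((a iff not a) implies (a implies not b)) iff ((c iff (c implies c)) implies (a implies c)) = 1/2 iff 1 = 1/2
No assignment yields a value below 1/2, so this is the minimum.

1/2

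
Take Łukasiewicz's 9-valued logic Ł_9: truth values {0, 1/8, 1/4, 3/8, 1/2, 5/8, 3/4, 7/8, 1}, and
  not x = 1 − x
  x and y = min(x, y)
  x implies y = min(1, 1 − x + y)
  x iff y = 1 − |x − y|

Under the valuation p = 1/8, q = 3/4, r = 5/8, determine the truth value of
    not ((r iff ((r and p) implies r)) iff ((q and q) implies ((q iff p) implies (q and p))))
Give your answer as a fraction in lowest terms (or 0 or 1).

3/8

r and p = 5/8 and 1/8 = 1/8
(r and p) implies r = 1/8 implies 5/8 = 1
r iff ((r and p) implies r) = 5/8 iff 1 = 5/8
q and q = 3/4 and 3/4 = 3/4
q iff p = 3/4 iff 1/8 = 3/8
q and p = 3/4 and 1/8 = 1/8
(q iff p) implies (q and p) = 3/8 implies 1/8 = 3/4
(q and q) implies ((q iff p) implies (q and p)) = 3/4 implies 3/4 = 1
(r iff ((r and p) implies r)) iff ((q and q) implies ((q iff p) implies (q and p))) = 5/8 iff 1 = 5/8
not ((r iff ((r and p) implies r)) iff ((q and q) implies ((q iff p) implies (q and p)))) = not 5/8 = 3/8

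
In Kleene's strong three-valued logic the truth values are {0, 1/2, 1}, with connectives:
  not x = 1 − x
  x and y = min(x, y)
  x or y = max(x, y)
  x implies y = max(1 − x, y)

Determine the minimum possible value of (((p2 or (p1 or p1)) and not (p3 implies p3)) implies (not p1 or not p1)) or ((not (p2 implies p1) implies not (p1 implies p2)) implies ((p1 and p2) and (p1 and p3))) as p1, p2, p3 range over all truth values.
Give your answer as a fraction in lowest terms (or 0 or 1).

1/2

Take p1 = 1/2, p2 = 0, p3 = 1/2:
p1 or p1 = 1/2 or 1/2 = 1/2
p2 or (p1 or p1) = 0 or 1/2 = 1/2
p3 implies p3 = 1/2 implies 1/2 = 1/2
not (p3 implies p3) = not 1/2 = 1/2
(p2 or (p1 or p1)) and not (p3 implies p3) = 1/2 and 1/2 = 1/2
not p1 = not 1/2 = 1/2
not p1 = not 1/2 = 1/2
not p1 or not p1 = 1/2 or 1/2 = 1/2
((p2 or (p1 or p1)) and not (p3 implies p3)) implies (not p1 or not p1) = 1/2 implies 1/2 = 1/2
p2 implies p1 = 0 implies 1/2 = 1
not (p2 implies p1) = not 1 = 0
p1 implies p2 = 1/2 implies 0 = 1/2
not (p1 implies p2) = not 1/2 = 1/2
not (p2 implies p1) implies not (p1 implies p2) = 0 implies 1/2 = 1
p1 and p2 = 1/2 and 0 = 0
p1 and p3 = 1/2 and 1/2 = 1/2
(p1 and p2) and (p1 and p3) = 0 and 1/2 = 0
(not (p2 implies p1) implies not (p1 implies p2)) implies ((p1 and p2) and (p1 and p3)) = 1 implies 0 = 0
(((p2 or (p1 or p1)) and not (p3 implies p3)) implies (not p1 or not p1)) or ((not (p2 implies p1) implies not (p1 implies p2)) implies ((p1 and p2) and (p1 and p3))) = 1/2 or 0 = 1/2
No assignment yields a value below 1/2, so this is the minimum.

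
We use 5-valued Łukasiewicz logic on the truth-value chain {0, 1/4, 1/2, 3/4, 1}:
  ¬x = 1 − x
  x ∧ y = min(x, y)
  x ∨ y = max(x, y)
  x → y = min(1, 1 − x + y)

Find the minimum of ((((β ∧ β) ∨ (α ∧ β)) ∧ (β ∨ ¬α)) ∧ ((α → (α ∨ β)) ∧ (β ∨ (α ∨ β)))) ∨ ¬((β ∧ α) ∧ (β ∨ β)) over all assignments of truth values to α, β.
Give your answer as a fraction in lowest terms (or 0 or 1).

Take α = 1/2, β = 1/2:
β ∧ β = 1/2 ∧ 1/2 = 1/2
α ∧ β = 1/2 ∧ 1/2 = 1/2
(β ∧ β) ∨ (α ∧ β) = 1/2 ∨ 1/2 = 1/2
¬α = ¬1/2 = 1/2
β ∨ ¬α = 1/2 ∨ 1/2 = 1/2
((β ∧ β) ∨ (α ∧ β)) ∧ (β ∨ ¬α) = 1/2 ∧ 1/2 = 1/2
α ∨ β = 1/2 ∨ 1/2 = 1/2
α → (α ∨ β) = 1/2 → 1/2 = 1
α ∨ β = 1/2 ∨ 1/2 = 1/2
β ∨ (α ∨ β) = 1/2 ∨ 1/2 = 1/2
(α → (α ∨ β)) ∧ (β ∨ (α ∨ β)) = 1 ∧ 1/2 = 1/2
(((β ∧ β) ∨ (α ∧ β)) ∧ (β ∨ ¬α)) ∧ ((α → (α ∨ β)) ∧ (β ∨ (α ∨ β))) = 1/2 ∧ 1/2 = 1/2
β ∧ α = 1/2 ∧ 1/2 = 1/2
β ∨ β = 1/2 ∨ 1/2 = 1/2
(β ∧ α) ∧ (β ∨ β) = 1/2 ∧ 1/2 = 1/2
¬((β ∧ α) ∧ (β ∨ β)) = ¬1/2 = 1/2
((((β ∧ β) ∨ (α ∧ β)) ∧ (β ∨ ¬α)) ∧ ((α → (α ∨ β)) ∧ (β ∨ (α ∨ β)))) ∨ ¬((β ∧ α) ∧ (β ∨ β)) = 1/2 ∨ 1/2 = 1/2
No assignment yields a value below 1/2, so this is the minimum.

1/2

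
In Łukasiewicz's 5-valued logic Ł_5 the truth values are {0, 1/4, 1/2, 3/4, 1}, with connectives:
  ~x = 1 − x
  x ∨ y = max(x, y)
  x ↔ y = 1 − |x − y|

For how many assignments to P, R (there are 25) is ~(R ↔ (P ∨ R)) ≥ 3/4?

3

value 1: 1 assignment (counts)
value 3/4: 2 assignments (counts)
value 1/2: 3 assignments
value 1/4: 4 assignments
value 0: 15 assignments
So 3 of the 25 assignments meet the threshold.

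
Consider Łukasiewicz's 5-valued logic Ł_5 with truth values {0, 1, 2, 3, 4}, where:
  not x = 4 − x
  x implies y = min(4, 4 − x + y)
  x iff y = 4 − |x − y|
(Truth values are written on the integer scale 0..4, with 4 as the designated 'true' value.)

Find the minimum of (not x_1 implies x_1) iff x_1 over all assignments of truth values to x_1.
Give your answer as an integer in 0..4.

Take x_1 = 2:
not x_1 = not 2 = 2
not x_1 implies x_1 = 2 implies 2 = 4
(not x_1 implies x_1) iff x_1 = 4 iff 2 = 2
No assignment yields a value below 2, so this is the minimum.

2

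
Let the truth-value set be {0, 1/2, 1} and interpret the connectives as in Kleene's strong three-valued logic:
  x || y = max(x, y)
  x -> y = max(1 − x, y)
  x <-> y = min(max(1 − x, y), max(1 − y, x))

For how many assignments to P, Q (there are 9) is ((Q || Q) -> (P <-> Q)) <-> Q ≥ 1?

1

P = 0, Q = 0 ↦ 0  <
P = 0, Q = 1/2 ↦ 1/2  <
P = 0, Q = 1 ↦ 0  <
P = 1/2, Q = 0 ↦ 0  <
P = 1/2, Q = 1/2 ↦ 1/2  <
P = 1/2, Q = 1 ↦ 1/2  <
P = 1, Q = 0 ↦ 0  <
P = 1, Q = 1/2 ↦ 1/2  <
P = 1, Q = 1 ↦ 1  ≥
So 1 of the 9 assignments meets the threshold.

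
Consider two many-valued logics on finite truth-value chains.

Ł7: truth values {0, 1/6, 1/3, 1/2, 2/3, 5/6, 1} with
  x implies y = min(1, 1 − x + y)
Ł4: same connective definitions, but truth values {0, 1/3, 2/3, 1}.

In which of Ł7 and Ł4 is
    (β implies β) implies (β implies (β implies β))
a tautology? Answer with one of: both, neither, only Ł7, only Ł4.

In Ł7: every assignment gives 1 — tautology.
In Ł4: every assignment gives 1 — tautology.

both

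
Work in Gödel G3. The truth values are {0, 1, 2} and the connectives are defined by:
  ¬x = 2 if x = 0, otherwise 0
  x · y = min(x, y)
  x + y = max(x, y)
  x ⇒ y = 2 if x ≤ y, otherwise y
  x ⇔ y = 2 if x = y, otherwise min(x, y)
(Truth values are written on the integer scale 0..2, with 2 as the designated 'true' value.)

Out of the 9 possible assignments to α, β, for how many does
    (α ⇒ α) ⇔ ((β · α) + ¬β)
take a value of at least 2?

4

α = 0, β = 0 ↦ 2  ≥
α = 0, β = 1 ↦ 0  <
α = 0, β = 2 ↦ 0  <
α = 1, β = 0 ↦ 2  ≥
α = 1, β = 1 ↦ 1  <
α = 1, β = 2 ↦ 1  <
α = 2, β = 0 ↦ 2  ≥
α = 2, β = 1 ↦ 1  <
α = 2, β = 2 ↦ 2  ≥
So 4 of the 9 assignments meet the threshold.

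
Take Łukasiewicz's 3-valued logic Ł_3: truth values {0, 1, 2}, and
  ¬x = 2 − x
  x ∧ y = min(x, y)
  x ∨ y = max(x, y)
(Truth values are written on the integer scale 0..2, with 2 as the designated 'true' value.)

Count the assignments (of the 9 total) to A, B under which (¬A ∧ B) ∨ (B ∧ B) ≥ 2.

A = 0, B = 0 ↦ 0  <
A = 0, B = 1 ↦ 1  <
A = 0, B = 2 ↦ 2  ≥
A = 1, B = 0 ↦ 0  <
A = 1, B = 1 ↦ 1  <
A = 1, B = 2 ↦ 2  ≥
A = 2, B = 0 ↦ 0  <
A = 2, B = 1 ↦ 1  <
A = 2, B = 2 ↦ 2  ≥
So 3 of the 9 assignments meet the threshold.

3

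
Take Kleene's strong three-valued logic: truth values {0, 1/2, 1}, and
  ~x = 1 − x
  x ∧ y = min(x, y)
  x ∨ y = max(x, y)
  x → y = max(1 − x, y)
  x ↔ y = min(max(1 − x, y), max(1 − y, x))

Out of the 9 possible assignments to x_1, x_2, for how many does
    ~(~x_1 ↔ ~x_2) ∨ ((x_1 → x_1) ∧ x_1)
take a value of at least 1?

x_1 = 0, x_2 = 0 ↦ 0  <
x_1 = 0, x_2 = 1/2 ↦ 1/2  <
x_1 = 0, x_2 = 1 ↦ 1  ≥
x_1 = 1/2, x_2 = 0 ↦ 1/2  <
x_1 = 1/2, x_2 = 1/2 ↦ 1/2  <
x_1 = 1/2, x_2 = 1 ↦ 1/2  <
x_1 = 1, x_2 = 0 ↦ 1  ≥
x_1 = 1, x_2 = 1/2 ↦ 1  ≥
x_1 = 1, x_2 = 1 ↦ 1  ≥
So 4 of the 9 assignments meet the threshold.

4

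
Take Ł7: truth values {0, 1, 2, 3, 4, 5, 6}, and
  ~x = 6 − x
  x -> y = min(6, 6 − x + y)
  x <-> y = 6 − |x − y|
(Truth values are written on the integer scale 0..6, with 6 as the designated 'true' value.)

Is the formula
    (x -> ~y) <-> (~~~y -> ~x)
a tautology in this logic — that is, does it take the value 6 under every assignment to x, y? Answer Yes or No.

Counterexample: take x = 1, y = 0.
~y = ~0 = 6
x -> ~y = 1 -> 6 = 6
~y = ~0 = 6
~~y = ~6 = 0
~~~y = ~0 = 6
~x = ~1 = 5
~~~y -> ~x = 6 -> 5 = 5
(x -> ~y) <-> (~~~y -> ~x) = 6 <-> 5 = 5
This gives 5 ≠ 6.

No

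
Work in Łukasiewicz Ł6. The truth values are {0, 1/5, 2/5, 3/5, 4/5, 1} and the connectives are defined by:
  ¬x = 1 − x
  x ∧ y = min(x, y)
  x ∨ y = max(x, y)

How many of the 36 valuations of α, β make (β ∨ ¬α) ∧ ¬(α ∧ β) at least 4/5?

value 1: 6 assignments (counts)
value 4/5: 6 assignments (counts)
value 3/5: 6 assignments
value 2/5: 10 assignments
value 1/5: 6 assignments
value 0: 2 assignments
So 12 of the 36 assignments meet the threshold.

12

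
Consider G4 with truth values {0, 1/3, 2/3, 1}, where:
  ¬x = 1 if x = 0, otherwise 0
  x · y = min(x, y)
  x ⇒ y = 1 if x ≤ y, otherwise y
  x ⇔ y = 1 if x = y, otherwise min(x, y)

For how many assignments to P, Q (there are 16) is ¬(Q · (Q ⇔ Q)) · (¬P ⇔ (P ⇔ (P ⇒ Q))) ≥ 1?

P = 0, Q = 0 ↦ 0  <
P = 0, Q = 1/3 ↦ 0  <
P = 0, Q = 2/3 ↦ 0  <
P = 0, Q = 1 ↦ 0  <
P = 1/3, Q = 0 ↦ 1  ≥
P = 1/3, Q = 1/3 ↦ 0  <
P = 1/3, Q = 2/3 ↦ 0  <
P = 1/3, Q = 1 ↦ 0  <
P = 2/3, Q = 0 ↦ 1  ≥
P = 2/3, Q = 1/3 ↦ 0  <
P = 2/3, Q = 2/3 ↦ 0  <
P = 2/3, Q = 1 ↦ 0  <
P = 1, Q = 0 ↦ 1  ≥
P = 1, Q = 1/3 ↦ 0  <
P = 1, Q = 2/3 ↦ 0  <
P = 1, Q = 1 ↦ 0  <
So 3 of the 16 assignments meet the threshold.

3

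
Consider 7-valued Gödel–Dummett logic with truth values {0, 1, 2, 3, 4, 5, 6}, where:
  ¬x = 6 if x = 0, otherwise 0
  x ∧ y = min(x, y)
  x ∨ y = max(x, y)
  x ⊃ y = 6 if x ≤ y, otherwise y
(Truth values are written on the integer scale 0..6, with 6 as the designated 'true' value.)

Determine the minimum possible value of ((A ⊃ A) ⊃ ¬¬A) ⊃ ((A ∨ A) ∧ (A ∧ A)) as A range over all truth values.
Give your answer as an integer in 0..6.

Take A = 1:
A ⊃ A = 1 ⊃ 1 = 6
¬A = ¬1 = 0
¬¬A = ¬0 = 6
(A ⊃ A) ⊃ ¬¬A = 6 ⊃ 6 = 6
A ∨ A = 1 ∨ 1 = 1
A ∧ A = 1 ∧ 1 = 1
(A ∨ A) ∧ (A ∧ A) = 1 ∧ 1 = 1
((A ⊃ A) ⊃ ¬¬A) ⊃ ((A ∨ A) ∧ (A ∧ A)) = 6 ⊃ 1 = 1
No assignment yields a value below 1, so this is the minimum.

1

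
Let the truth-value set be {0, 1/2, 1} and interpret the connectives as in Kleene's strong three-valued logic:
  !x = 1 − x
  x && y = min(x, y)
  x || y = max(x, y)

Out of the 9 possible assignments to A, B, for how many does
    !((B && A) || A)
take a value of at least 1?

3

A = 0, B = 0 ↦ 1  ≥
A = 0, B = 1/2 ↦ 1  ≥
A = 0, B = 1 ↦ 1  ≥
A = 1/2, B = 0 ↦ 1/2  <
A = 1/2, B = 1/2 ↦ 1/2  <
A = 1/2, B = 1 ↦ 1/2  <
A = 1, B = 0 ↦ 0  <
A = 1, B = 1/2 ↦ 0  <
A = 1, B = 1 ↦ 0  <
So 3 of the 9 assignments meet the threshold.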